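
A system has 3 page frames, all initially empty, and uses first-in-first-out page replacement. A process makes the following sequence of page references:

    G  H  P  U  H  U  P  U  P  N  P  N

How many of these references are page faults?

G -> miss, frames {G}
H -> miss, frames {G,H}
P -> miss, frames {G,H,P}
U -> miss, evict G, frames {H,P,U}
H -> hit
U -> hit
P -> hit
U -> hit
P -> hit
N -> miss, evict H, frames {P,U,N}
P -> hit
N -> hit
Page faults: 5.

5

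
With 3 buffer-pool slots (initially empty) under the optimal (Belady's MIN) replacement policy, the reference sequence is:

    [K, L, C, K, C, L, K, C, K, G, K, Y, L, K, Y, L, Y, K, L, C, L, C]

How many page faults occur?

K -> fault, frames [K]
L -> fault, frames [K, L]
C -> fault, frames [K, L, C]
K -> hit
C -> hit
L -> hit
K -> hit
C -> hit
K -> hit
G -> fault, evict C, frames [K, L, G]
K -> hit
Y -> fault, evict G, frames [K, L, Y]
L -> hit
K -> hit
Y -> hit
L -> hit
Y -> hit
K -> hit
L -> hit
C -> fault, evict Y, frames [K, L, C]
L -> hit
C -> hit
Page faults: 6.

6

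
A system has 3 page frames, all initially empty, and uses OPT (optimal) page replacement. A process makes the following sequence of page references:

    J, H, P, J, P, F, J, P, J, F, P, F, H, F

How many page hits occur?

J → fault, frames {J}
H → fault, frames {J,H}
P → fault, frames {J,H,P}
J → hit
P → hit
F → fault, evict H, frames {J,P,F}
J → hit
P → hit
J → hit
F → hit
P → hit
F → hit
H → fault, evict P, frames {J,F,H}
F → hit
Hits: 9.

9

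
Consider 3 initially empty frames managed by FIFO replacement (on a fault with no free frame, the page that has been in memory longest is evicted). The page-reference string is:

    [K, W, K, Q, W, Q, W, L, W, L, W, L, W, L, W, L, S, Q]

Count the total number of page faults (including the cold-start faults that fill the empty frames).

K → fault, frames [K]
W → fault, frames [K, W]
K → hit
Q → fault, frames [K, W, Q]
W → hit
Q → hit
W → hit
L → fault, evict K, frames [W, Q, L]
W → hit
L → hit
W → hit
L → hit
W → hit
L → hit
W → hit
L → hit
S → fault, evict W, frames [Q, L, S]
Q → hit
Page faults: 5.

5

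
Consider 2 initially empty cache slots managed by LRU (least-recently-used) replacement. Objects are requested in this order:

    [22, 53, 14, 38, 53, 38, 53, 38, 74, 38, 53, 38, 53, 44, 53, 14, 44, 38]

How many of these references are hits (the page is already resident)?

7

22 → fault, frames {22}
53 → fault, frames {22,53}
14 → fault, evict 22, frames {53,14}
38 → fault, evict 53, frames {14,38}
53 → fault, evict 14, frames {38,53}
38 → hit
53 → hit
38 → hit
74 → fault, evict 53, frames {38,74}
38 → hit
53 → fault, evict 74, frames {38,53}
38 → hit
53 → hit
44 → fault, evict 38, frames {53,44}
53 → hit
14 → fault, evict 44, frames {53,14}
44 → fault, evict 53, frames {14,44}
38 → fault, evict 14, frames {44,38}
Hits: 7.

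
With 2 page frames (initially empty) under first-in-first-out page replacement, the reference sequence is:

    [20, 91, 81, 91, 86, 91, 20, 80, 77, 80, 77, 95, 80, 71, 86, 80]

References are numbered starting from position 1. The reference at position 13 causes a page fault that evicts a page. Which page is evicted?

77

pos 1: 20 -> fault, frames [20]
pos 2: 91 -> fault, frames [20, 91]
pos 3: 81 -> fault, evict 20, frames [91, 81]
pos 4: 91 -> hit
pos 5: 86 -> fault, evict 91, frames [81, 86]
pos 6: 91 -> fault, evict 81, frames [86, 91]
pos 7: 20 -> fault, evict 86, frames [91, 20]
pos 8: 80 -> fault, evict 91, frames [20, 80]
pos 9: 77 -> fault, evict 20, frames [80, 77]
pos 10: 80 -> hit
pos 11: 77 -> hit
pos 12: 95 -> fault, evict 80, frames [77, 95]
pos 13: 80 -> fault, evict 77, frames [95, 80]
At position 13, page 77 is evicted.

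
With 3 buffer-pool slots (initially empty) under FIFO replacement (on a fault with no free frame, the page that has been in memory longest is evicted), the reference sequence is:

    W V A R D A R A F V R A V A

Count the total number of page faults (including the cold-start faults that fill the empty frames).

W → miss, frames [W]
V → miss, frames [W, V]
A → miss, frames [W, V, A]
R → miss, evict W, frames [V, A, R]
D → miss, evict V, frames [A, R, D]
A → hit
R → hit
A → hit
F → miss, evict A, frames [R, D, F]
V → miss, evict R, frames [D, F, V]
R → miss, evict D, frames [F, V, R]
A → miss, evict F, frames [V, R, A]
V → hit
A → hit
Page faults: 9.

9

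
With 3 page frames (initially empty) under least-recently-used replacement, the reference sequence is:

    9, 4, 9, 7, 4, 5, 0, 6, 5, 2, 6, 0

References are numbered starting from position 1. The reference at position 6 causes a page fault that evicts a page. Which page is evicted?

9

pos 1: 9: miss, frames {9}
pos 2: 4: miss, frames {9,4}
pos 3: 9: hit
pos 4: 7: miss, frames {4,9,7}
pos 5: 4: hit
pos 6: 5: miss, evict 9, frames {7,4,5}
At position 6, page 9 is evicted.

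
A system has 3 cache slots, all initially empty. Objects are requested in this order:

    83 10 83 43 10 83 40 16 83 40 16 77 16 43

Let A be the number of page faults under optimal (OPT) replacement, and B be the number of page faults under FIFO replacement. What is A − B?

Under OPT: F F . F . . F F . . . F . F → 7 faults.
Under FIFO: F F . F . . F F F . . F . F → 8 faults.
A − B = 7 − 8 = -1.

-1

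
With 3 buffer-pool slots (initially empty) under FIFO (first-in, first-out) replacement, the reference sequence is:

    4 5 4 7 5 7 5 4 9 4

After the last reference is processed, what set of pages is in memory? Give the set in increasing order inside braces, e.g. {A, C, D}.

{4, 7, 9}

4 → fault, frames {4}
5 → fault, frames {4,5}
4 → hit
7 → fault, frames {4,5,7}
5 → hit
7 → hit
5 → hit
4 → hit
9 → fault, evict 4, frames {5,7,9}
4 → fault, evict 5, frames {7,9,4}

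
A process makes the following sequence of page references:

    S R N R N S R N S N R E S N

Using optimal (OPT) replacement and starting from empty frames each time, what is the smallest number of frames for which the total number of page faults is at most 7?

f=1: 14 faults
f=2: 8 faults
f=3: 4 faults
f=4: 4 faults
Smallest f with faults ≤ 7 is 3.

3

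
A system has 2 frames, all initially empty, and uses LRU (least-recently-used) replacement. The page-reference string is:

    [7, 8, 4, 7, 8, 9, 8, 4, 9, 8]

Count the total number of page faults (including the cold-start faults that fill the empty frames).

7: miss, frames {7}
8: miss, frames {7,8}
4: miss, evict 7, frames {8,4}
7: miss, evict 8, frames {4,7}
8: miss, evict 4, frames {7,8}
9: miss, evict 7, frames {8,9}
8: hit
4: miss, evict 9, frames {8,4}
9: miss, evict 8, frames {4,9}
8: miss, evict 4, frames {9,8}
Page faults: 9.

9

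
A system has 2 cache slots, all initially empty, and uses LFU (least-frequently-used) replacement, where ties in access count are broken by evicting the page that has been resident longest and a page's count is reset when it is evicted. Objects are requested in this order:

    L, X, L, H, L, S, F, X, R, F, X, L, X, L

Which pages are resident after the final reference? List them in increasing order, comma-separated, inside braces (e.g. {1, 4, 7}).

{L, X}

L -> miss, frames [L]
X -> miss, frames [L, X]
L -> hit
H -> miss, evict X, frames [L, H]
L -> hit
S -> miss, evict H, frames [L, S]
F -> miss, evict S, frames [L, F]
X -> miss, evict F, frames [L, X]
R -> miss, evict X, frames [L, R]
F -> miss, evict R, frames [L, F]
X -> miss, evict F, frames [L, X]
L -> hit
X -> hit
L -> hit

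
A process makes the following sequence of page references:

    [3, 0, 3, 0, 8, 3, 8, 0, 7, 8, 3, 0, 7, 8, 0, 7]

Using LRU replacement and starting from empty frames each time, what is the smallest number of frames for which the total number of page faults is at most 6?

f=1: 16 faults
f=2: 13 faults
f=3: 8 faults
f=4: 4 faults
Smallest f with faults ≤ 6 is 4.

4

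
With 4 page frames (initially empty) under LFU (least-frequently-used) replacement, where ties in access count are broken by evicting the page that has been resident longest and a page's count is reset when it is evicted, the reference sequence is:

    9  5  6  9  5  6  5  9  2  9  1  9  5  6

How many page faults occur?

5

9: fault, frames (9)
5: fault, frames (9 5)
6: fault, frames (9 5 6)
9: hit
5: hit
6: hit
5: hit
9: hit
2: fault, frames (9 5 6 2)
9: hit
1: fault, evict 2, frames (9 5 6 1)
9: hit
5: hit
6: hit
Page faults: 5.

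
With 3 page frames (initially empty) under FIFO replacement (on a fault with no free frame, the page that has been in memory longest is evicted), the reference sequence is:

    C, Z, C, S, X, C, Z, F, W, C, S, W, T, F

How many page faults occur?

12

C: fault, frames {C}
Z: fault, frames {C,Z}
C: hit
S: fault, frames {C,Z,S}
X: fault, evict C, frames {Z,S,X}
C: fault, evict Z, frames {S,X,C}
Z: fault, evict S, frames {X,C,Z}
F: fault, evict X, frames {C,Z,F}
W: fault, evict C, frames {Z,F,W}
C: fault, evict Z, frames {F,W,C}
S: fault, evict F, frames {W,C,S}
W: hit
T: fault, evict W, frames {C,S,T}
F: fault, evict C, frames {S,T,F}
Page faults: 12.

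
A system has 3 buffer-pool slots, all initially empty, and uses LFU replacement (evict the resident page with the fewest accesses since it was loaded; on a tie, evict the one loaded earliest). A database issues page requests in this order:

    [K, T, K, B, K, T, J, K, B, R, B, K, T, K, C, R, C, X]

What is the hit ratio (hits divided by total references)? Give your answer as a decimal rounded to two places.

K -> miss, frames [K]
T -> miss, frames [K, T]
K -> hit
B -> miss, frames [K, T, B]
K -> hit
T -> hit
J -> miss, evict B, frames [K, T, J]
K -> hit
B -> miss, evict J, frames [K, T, B]
R -> miss, evict B, frames [K, T, R]
B -> miss, evict R, frames [K, T, B]
K -> hit
T -> hit
K -> hit
C -> miss, evict B, frames [K, T, C]
R -> miss, evict C, frames [K, T, R]
C -> miss, evict R, frames [K, T, C]
X -> miss, evict C, frames [K, T, X]
Hits: 7 of 18 references → 7/18 = 0.3889.

0.39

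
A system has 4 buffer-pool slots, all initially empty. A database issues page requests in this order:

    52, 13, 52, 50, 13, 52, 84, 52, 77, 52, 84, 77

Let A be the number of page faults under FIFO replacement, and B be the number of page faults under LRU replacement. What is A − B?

1

Under FIFO: F F . F . . F . F F . . → 6 faults.
Under LRU: F F . F . . F . F . . . → 5 faults.
A − B = 6 − 5 = 1.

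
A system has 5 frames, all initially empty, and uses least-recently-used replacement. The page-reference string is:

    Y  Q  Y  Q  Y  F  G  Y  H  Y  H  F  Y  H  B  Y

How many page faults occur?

Y → fault, frames [Y]
Q → fault, frames [Y, Q]
Y → hit
Q → hit
Y → hit
F → fault, frames [Q, Y, F]
G → fault, frames [Q, Y, F, G]
Y → hit
H → fault, frames [Q, F, G, Y, H]
Y → hit
H → hit
F → hit
Y → hit
H → hit
B → fault, evict Q, frames [G, F, Y, H, B]
Y → hit
Page faults: 6.

6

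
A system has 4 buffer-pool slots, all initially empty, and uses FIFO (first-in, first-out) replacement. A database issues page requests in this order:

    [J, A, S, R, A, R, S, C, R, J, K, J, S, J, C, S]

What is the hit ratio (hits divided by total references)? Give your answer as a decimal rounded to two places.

J → miss, frames [J]
A → miss, frames [J, A]
S → miss, frames [J, A, S]
R → miss, frames [J, A, S, R]
A → hit
R → hit
S → hit
C → miss, evict J, frames [A, S, R, C]
R → hit
J → miss, evict A, frames [S, R, C, J]
K → miss, evict S, frames [R, C, J, K]
J → hit
S → miss, evict R, frames [C, J, K, S]
J → hit
C → hit
S → hit
Hits: 8 of 16 references → 8/16 = 0.5000.

0.50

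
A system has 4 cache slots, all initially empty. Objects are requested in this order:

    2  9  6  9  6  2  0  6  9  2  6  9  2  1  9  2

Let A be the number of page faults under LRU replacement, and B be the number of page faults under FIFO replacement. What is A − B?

Under LRU: F F F . . . F . . . . . . F . . → 5 faults.
Under FIFO: F F F . . . F . . . . . . F . F → 6 faults.
A − B = 5 − 6 = -1.

-1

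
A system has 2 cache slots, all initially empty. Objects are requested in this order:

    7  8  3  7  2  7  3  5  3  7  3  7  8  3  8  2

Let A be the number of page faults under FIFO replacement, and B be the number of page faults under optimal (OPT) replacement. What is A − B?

Under FIFO: F F F F F . F F . F F . F . . F → 11 faults.
Under OPT: F F F . F . F F . F . . F . . F → 9 faults.
A − B = 11 − 9 = 2.

2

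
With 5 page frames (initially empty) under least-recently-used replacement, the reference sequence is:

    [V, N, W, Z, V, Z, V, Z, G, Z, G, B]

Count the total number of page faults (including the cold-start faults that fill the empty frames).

V: miss, frames (V)
N: miss, frames (V N)
W: miss, frames (V N W)
Z: miss, frames (V N W Z)
V: hit
Z: hit
V: hit
Z: hit
G: miss, frames (N W V Z G)
Z: hit
G: hit
B: miss, evict N, frames (W V Z G B)
Page faults: 6.

6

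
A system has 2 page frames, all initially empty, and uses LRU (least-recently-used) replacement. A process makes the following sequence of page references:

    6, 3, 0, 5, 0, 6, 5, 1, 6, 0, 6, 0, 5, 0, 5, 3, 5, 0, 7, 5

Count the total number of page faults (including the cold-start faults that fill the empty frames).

14

6 → miss, frames {6}
3 → miss, frames {6,3}
0 → miss, evict 6, frames {3,0}
5 → miss, evict 3, frames {0,5}
0 → hit
6 → miss, evict 5, frames {0,6}
5 → miss, evict 0, frames {6,5}
1 → miss, evict 6, frames {5,1}
6 → miss, evict 5, frames {1,6}
0 → miss, evict 1, frames {6,0}
6 → hit
0 → hit
5 → miss, evict 6, frames {0,5}
0 → hit
5 → hit
3 → miss, evict 0, frames {5,3}
5 → hit
0 → miss, evict 3, frames {5,0}
7 → miss, evict 5, frames {0,7}
5 → miss, evict 0, frames {7,5}
Page faults: 14.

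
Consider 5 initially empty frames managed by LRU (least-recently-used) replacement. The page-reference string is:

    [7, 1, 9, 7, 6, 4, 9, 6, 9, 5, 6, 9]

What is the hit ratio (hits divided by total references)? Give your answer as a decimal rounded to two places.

7 → fault, frames (7)
1 → fault, frames (7 1)
9 → fault, frames (7 1 9)
7 → hit
6 → fault, frames (1 9 7 6)
4 → fault, frames (1 9 7 6 4)
9 → hit
6 → hit
9 → hit
5 → fault, evict 1, frames (7 4 6 9 5)
6 → hit
9 → hit
Hits: 6 of 12 references → 6/12 = 0.5000.

0.50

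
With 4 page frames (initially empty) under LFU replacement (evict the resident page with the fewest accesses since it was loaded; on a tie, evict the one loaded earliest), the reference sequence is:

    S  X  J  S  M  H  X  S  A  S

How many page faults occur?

S: fault, frames [S]
X: fault, frames [S, X]
J: fault, frames [S, X, J]
S: hit
M: fault, frames [S, X, J, M]
H: fault, evict X, frames [S, J, M, H]
X: fault, evict J, frames [S, M, H, X]
S: hit
A: fault, evict M, frames [S, H, X, A]
S: hit
Page faults: 7.

7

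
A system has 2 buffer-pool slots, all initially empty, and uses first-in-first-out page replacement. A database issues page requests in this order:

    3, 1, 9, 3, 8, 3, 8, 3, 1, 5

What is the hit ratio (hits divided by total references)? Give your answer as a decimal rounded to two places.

0.30

3 -> miss, frames {3}
1 -> miss, frames {3,1}
9 -> miss, evict 3, frames {1,9}
3 -> miss, evict 1, frames {9,3}
8 -> miss, evict 9, frames {3,8}
3 -> hit
8 -> hit
3 -> hit
1 -> miss, evict 3, frames {8,1}
5 -> miss, evict 8, frames {1,5}
Hits: 3 of 10 references → 3/10 = 0.3000.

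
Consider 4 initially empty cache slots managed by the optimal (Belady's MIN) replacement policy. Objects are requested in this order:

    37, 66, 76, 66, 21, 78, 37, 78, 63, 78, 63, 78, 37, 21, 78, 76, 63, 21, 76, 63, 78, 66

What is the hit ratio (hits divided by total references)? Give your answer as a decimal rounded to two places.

0.64

37 -> miss, frames (37)
66 -> miss, frames (37 66)
76 -> miss, frames (37 66 76)
66 -> hit
21 -> miss, frames (37 66 76 21)
78 -> miss, evict 66, frames (37 76 21 78)
37 -> hit
78 -> hit
63 -> miss, evict 76, frames (37 21 78 63)
78 -> hit
63 -> hit
78 -> hit
37 -> hit
21 -> hit
78 -> hit
76 -> miss, evict 37, frames (21 78 63 76)
63 -> hit
21 -> hit
76 -> hit
63 -> hit
78 -> hit
66 -> miss, evict 76, frames (21 78 63 66)
Hits: 14 of 22 references → 14/22 = 0.6364.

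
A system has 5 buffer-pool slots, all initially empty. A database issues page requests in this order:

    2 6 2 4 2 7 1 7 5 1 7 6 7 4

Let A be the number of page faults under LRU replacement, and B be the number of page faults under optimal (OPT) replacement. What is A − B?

Under LRU: F F . F . F F . F . . F . F → 8 faults.
Under OPT: F F . F . F F . F . . . . . → 6 faults.
A − B = 8 − 6 = 2.

2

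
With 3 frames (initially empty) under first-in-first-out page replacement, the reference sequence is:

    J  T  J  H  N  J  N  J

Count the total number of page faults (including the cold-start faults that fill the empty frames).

5

J: miss, frames (J)
T: miss, frames (J T)
J: hit
H: miss, frames (J T H)
N: miss, evict J, frames (T H N)
J: miss, evict T, frames (H N J)
N: hit
J: hit
Page faults: 5.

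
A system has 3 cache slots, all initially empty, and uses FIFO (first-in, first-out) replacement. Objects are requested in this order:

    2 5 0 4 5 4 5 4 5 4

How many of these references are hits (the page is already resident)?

6

2: miss, frames (2)
5: miss, frames (2 5)
0: miss, frames (2 5 0)
4: miss, evict 2, frames (5 0 4)
5: hit
4: hit
5: hit
4: hit
5: hit
4: hit
Hits: 6.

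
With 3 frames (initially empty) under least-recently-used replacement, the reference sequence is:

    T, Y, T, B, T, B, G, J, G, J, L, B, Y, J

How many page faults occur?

T -> miss, frames [T]
Y -> miss, frames [T, Y]
T -> hit
B -> miss, frames [Y, T, B]
T -> hit
B -> hit
G -> miss, evict Y, frames [T, B, G]
J -> miss, evict T, frames [B, G, J]
G -> hit
J -> hit
L -> miss, evict B, frames [G, J, L]
B -> miss, evict G, frames [J, L, B]
Y -> miss, evict J, frames [L, B, Y]
J -> miss, evict L, frames [B, Y, J]
Page faults: 9.

9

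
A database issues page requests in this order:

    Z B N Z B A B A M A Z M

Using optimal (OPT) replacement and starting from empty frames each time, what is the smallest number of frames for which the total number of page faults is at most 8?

f=1: 12 faults
f=2: 7 faults
f=3: 5 faults
f=4: 5 faults
f=5: 5 faults
Smallest f with faults ≤ 8 is 2.

2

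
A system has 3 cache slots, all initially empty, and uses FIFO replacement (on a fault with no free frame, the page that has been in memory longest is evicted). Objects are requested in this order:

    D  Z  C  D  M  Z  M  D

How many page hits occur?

D -> fault, frames (D)
Z -> fault, frames (D Z)
C -> fault, frames (D Z C)
D -> hit
M -> fault, evict D, frames (Z C M)
Z -> hit
M -> hit
D -> fault, evict Z, frames (C M D)
Hits: 3.

3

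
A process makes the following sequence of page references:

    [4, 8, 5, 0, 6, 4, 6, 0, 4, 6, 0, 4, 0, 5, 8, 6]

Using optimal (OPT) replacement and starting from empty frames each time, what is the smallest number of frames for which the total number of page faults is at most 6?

4

f=1: 16 faults
f=2: 11 faults
f=3: 7 faults
f=4: 6 faults
f=5: 5 faults
Smallest f with faults ≤ 6 is 4.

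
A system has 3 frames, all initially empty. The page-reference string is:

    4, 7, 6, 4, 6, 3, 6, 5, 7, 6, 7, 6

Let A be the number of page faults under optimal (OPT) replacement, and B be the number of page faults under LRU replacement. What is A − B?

-1

Under OPT: F F F . . F . F . . . . → 5 faults.
Under LRU: F F F . . F . F F . . . → 6 faults.
A − B = 5 − 6 = -1.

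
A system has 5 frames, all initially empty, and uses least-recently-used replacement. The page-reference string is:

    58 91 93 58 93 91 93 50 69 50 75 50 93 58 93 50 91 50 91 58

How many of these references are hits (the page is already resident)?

12

58 -> fault, frames {58}
91 -> fault, frames {58,91}
93 -> fault, frames {58,91,93}
58 -> hit
93 -> hit
91 -> hit
93 -> hit
50 -> fault, frames {58,91,93,50}
69 -> fault, frames {58,91,93,50,69}
50 -> hit
75 -> fault, evict 58, frames {91,93,69,50,75}
50 -> hit
93 -> hit
58 -> fault, evict 91, frames {69,75,50,93,58}
93 -> hit
50 -> hit
91 -> fault, evict 69, frames {75,58,93,50,91}
50 -> hit
91 -> hit
58 -> hit
Hits: 12.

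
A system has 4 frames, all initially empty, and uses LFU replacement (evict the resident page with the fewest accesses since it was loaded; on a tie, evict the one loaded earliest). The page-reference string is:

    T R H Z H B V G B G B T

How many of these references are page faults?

T -> fault, frames {T}
R -> fault, frames {T,R}
H -> fault, frames {T,R,H}
Z -> fault, frames {T,R,H,Z}
H -> hit
B -> fault, evict T, frames {R,H,Z,B}
V -> fault, evict R, frames {H,Z,B,V}
G -> fault, evict Z, frames {H,B,V,G}
B -> hit
G -> hit
B -> hit
T -> fault, evict V, frames {H,B,G,T}
Page faults: 8.

8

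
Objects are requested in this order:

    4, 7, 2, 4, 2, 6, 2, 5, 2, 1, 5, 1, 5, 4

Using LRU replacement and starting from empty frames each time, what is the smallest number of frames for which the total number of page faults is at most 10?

2

f=1: 14 faults
f=2: 9 faults
f=3: 7 faults
f=4: 7 faults
f=5: 6 faults
f=6: 6 faults
Smallest f with faults ≤ 10 is 2.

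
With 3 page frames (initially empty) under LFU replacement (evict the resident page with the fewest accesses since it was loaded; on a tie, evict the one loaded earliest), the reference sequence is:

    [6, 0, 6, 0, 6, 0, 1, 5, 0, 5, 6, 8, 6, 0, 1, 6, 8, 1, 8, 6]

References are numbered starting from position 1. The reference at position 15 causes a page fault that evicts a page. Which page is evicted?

8

pos 1: 6 → miss, frames [6]
pos 2: 0 → miss, frames [6, 0]
pos 3: 6 → hit
pos 4: 0 → hit
pos 5: 6 → hit
pos 6: 0 → hit
pos 7: 1 → miss, frames [6, 0, 1]
pos 8: 5 → miss, evict 1, frames [6, 0, 5]
pos 9: 0 → hit
pos 10: 5 → hit
pos 11: 6 → hit
pos 12: 8 → miss, evict 5, frames [6, 0, 8]
pos 13: 6 → hit
pos 14: 0 → hit
pos 15: 1 → miss, evict 8, frames [6, 0, 1]
At position 15, page 8 is evicted.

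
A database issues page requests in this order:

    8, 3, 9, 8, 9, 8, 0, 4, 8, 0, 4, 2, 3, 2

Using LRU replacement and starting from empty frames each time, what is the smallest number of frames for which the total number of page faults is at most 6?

f=1: 14 faults
f=2: 11 faults
f=3: 7 faults
f=4: 7 faults
f=5: 7 faults
f=6: 6 faults
Smallest f with faults ≤ 6 is 6.

6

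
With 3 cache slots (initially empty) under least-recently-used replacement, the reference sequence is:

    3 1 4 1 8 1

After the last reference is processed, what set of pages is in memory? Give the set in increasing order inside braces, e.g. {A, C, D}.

{1, 4, 8}

3: miss, frames {3}
1: miss, frames {3,1}
4: miss, frames {3,1,4}
1: hit
8: miss, evict 3, frames {4,1,8}
1: hit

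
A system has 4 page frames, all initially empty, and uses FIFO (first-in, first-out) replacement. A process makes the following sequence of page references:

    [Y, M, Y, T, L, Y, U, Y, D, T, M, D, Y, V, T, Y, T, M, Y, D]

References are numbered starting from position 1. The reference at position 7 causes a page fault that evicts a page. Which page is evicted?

pos 1: Y: miss, frames (Y)
pos 2: M: miss, frames (Y M)
pos 3: Y: hit
pos 4: T: miss, frames (Y M T)
pos 5: L: miss, frames (Y M T L)
pos 6: Y: hit
pos 7: U: miss, evict Y, frames (M T L U)
At position 7, page Y is evicted.

Y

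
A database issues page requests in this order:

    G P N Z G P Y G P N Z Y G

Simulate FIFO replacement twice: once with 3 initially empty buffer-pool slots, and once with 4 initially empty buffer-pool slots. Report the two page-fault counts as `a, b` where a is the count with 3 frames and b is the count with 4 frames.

3 frames: F F F F F F F . . F F . F → 10 faults.
4 frames: F F F F . . F F F F F F F → 11 faults.
11 > 10: adding a frame increased faults — Belady's anomaly.

10, 11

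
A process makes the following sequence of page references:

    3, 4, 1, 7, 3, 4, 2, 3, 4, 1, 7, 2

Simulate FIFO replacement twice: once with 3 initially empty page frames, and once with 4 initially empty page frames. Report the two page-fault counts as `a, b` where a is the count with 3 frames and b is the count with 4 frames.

3 frames: F F F F F F F . . F F . → 9 faults.
4 frames: F F F F . . F F F F F F → 10 faults.
10 > 9: adding a frame increased faults — Belady's anomaly.

9, 10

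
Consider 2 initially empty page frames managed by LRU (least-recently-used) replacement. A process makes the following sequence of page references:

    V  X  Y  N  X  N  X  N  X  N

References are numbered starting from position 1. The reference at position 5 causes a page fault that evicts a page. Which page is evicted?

Y

pos 1: V: fault, frames (V)
pos 2: X: fault, frames (V X)
pos 3: Y: fault, evict V, frames (X Y)
pos 4: N: fault, evict X, frames (Y N)
pos 5: X: fault, evict Y, frames (N X)
At position 5, page Y is evicted.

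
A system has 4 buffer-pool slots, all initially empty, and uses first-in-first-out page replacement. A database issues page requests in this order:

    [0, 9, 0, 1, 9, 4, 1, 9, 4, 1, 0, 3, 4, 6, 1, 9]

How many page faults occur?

0 → fault, frames {0}
9 → fault, frames {0,9}
0 → hit
1 → fault, frames {0,9,1}
9 → hit
4 → fault, frames {0,9,1,4}
1 → hit
9 → hit
4 → hit
1 → hit
0 → hit
3 → fault, evict 0, frames {9,1,4,3}
4 → hit
6 → fault, evict 9, frames {1,4,3,6}
1 → hit
9 → fault, evict 1, frames {4,3,6,9}
Page faults: 7.

7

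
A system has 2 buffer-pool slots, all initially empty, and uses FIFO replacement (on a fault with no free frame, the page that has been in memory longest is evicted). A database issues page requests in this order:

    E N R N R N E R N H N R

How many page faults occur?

7

E: miss, frames [E]
N: miss, frames [E, N]
R: miss, evict E, frames [N, R]
N: hit
R: hit
N: hit
E: miss, evict N, frames [R, E]
R: hit
N: miss, evict R, frames [E, N]
H: miss, evict E, frames [N, H]
N: hit
R: miss, evict N, frames [H, R]
Page faults: 7.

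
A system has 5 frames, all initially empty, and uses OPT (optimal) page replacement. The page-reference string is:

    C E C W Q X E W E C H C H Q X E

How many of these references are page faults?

C: miss, frames {C}
E: miss, frames {C,E}
C: hit
W: miss, frames {C,E,W}
Q: miss, frames {C,E,W,Q}
X: miss, frames {C,E,W,Q,X}
E: hit
W: hit
E: hit
C: hit
H: miss, evict W, frames {C,E,Q,X,H}
C: hit
H: hit
Q: hit
X: hit
E: hit
Page faults: 6.

6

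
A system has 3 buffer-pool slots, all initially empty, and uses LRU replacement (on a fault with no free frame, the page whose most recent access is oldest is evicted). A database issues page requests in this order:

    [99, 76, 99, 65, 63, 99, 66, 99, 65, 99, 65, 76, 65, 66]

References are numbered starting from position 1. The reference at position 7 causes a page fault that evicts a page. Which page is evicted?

65

pos 1: 99 -> fault, frames [99]
pos 2: 76 -> fault, frames [99, 76]
pos 3: 99 -> hit
pos 4: 65 -> fault, frames [76, 99, 65]
pos 5: 63 -> fault, evict 76, frames [99, 65, 63]
pos 6: 99 -> hit
pos 7: 66 -> fault, evict 65, frames [63, 99, 66]
At position 7, page 65 is evicted.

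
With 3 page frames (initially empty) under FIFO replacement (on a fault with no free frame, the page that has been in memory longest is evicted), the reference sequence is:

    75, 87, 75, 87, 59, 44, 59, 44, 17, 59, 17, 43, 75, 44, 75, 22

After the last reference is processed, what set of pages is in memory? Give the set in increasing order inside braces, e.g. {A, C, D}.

{22, 44, 75}

75 → miss, frames [75]
87 → miss, frames [75, 87]
75 → hit
87 → hit
59 → miss, frames [75, 87, 59]
44 → miss, evict 75, frames [87, 59, 44]
59 → hit
44 → hit
17 → miss, evict 87, frames [59, 44, 17]
59 → hit
17 → hit
43 → miss, evict 59, frames [44, 17, 43]
75 → miss, evict 44, frames [17, 43, 75]
44 → miss, evict 17, frames [43, 75, 44]
75 → hit
22 → miss, evict 43, frames [75, 44, 22]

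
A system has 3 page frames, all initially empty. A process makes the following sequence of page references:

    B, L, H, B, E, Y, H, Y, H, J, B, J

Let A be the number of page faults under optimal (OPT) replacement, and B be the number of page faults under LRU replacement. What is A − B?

-2

Under OPT: F F F . F F . . . F . . → 6 faults.
Under LRU: F F F . F F F . . F F . → 8 faults.
A − B = 6 − 8 = -2.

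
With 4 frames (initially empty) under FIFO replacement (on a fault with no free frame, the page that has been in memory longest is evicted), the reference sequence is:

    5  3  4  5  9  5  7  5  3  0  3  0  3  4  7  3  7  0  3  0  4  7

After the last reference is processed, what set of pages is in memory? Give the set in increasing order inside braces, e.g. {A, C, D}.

{0, 3, 4, 7}

5 -> miss, frames {5}
3 -> miss, frames {5,3}
4 -> miss, frames {5,3,4}
5 -> hit
9 -> miss, frames {5,3,4,9}
5 -> hit
7 -> miss, evict 5, frames {3,4,9,7}
5 -> miss, evict 3, frames {4,9,7,5}
3 -> miss, evict 4, frames {9,7,5,3}
0 -> miss, evict 9, frames {7,5,3,0}
3 -> hit
0 -> hit
3 -> hit
4 -> miss, evict 7, frames {5,3,0,4}
7 -> miss, evict 5, frames {3,0,4,7}
3 -> hit
7 -> hit
0 -> hit
3 -> hit
0 -> hit
4 -> hit
7 -> hit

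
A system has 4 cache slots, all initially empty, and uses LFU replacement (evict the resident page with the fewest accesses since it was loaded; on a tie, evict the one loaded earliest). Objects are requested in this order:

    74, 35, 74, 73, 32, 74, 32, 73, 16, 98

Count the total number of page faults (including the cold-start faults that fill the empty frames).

74: fault, frames (74)
35: fault, frames (74 35)
74: hit
73: fault, frames (74 35 73)
32: fault, frames (74 35 73 32)
74: hit
32: hit
73: hit
16: fault, evict 35, frames (74 73 32 16)
98: fault, evict 16, frames (74 73 32 98)
Page faults: 6.

6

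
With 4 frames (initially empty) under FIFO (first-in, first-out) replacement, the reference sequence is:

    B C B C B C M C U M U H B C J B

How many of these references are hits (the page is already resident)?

B: miss, frames (B)
C: miss, frames (B C)
B: hit
C: hit
B: hit
C: hit
M: miss, frames (B C M)
C: hit
U: miss, frames (B C M U)
M: hit
U: hit
H: miss, evict B, frames (C M U H)
B: miss, evict C, frames (M U H B)
C: miss, evict M, frames (U H B C)
J: miss, evict U, frames (H B C J)
B: hit
Hits: 8.

8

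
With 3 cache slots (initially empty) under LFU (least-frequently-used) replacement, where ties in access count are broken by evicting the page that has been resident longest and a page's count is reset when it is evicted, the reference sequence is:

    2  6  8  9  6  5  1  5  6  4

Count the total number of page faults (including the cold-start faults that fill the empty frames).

7

2 → miss, frames (2)
6 → miss, frames (2 6)
8 → miss, frames (2 6 8)
9 → miss, evict 2, frames (6 8 9)
6 → hit
5 → miss, evict 8, frames (6 9 5)
1 → miss, evict 9, frames (6 5 1)
5 → hit
6 → hit
4 → miss, evict 1, frames (6 5 4)
Page faults: 7.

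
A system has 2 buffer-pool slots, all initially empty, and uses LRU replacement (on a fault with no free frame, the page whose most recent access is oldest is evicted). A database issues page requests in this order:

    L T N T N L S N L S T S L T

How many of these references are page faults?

11

L -> fault, frames [L]
T -> fault, frames [L, T]
N -> fault, evict L, frames [T, N]
T -> hit
N -> hit
L -> fault, evict T, frames [N, L]
S -> fault, evict N, frames [L, S]
N -> fault, evict L, frames [S, N]
L -> fault, evict S, frames [N, L]
S -> fault, evict N, frames [L, S]
T -> fault, evict L, frames [S, T]
S -> hit
L -> fault, evict T, frames [S, L]
T -> fault, evict S, frames [L, T]
Page faults: 11.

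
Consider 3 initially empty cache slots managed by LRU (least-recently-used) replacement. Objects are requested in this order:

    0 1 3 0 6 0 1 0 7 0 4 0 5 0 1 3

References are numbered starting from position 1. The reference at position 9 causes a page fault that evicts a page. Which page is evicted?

6

pos 1: 0: fault, frames {0}
pos 2: 1: fault, frames {0,1}
pos 3: 3: fault, frames {0,1,3}
pos 4: 0: hit
pos 5: 6: fault, evict 1, frames {3,0,6}
pos 6: 0: hit
pos 7: 1: fault, evict 3, frames {6,0,1}
pos 8: 0: hit
pos 9: 7: fault, evict 6, frames {1,0,7}
At position 9, page 6 is evicted.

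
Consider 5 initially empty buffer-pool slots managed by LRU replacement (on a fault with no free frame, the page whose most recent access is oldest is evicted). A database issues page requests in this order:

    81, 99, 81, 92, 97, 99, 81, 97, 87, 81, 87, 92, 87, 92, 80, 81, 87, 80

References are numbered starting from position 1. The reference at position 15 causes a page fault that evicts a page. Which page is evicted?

pos 1: 81 → fault, frames [81]
pos 2: 99 → fault, frames [81, 99]
pos 3: 81 → hit
pos 4: 92 → fault, frames [99, 81, 92]
pos 5: 97 → fault, frames [99, 81, 92, 97]
pos 6: 99 → hit
pos 7: 81 → hit
pos 8: 97 → hit
pos 9: 87 → fault, frames [92, 99, 81, 97, 87]
pos 10: 81 → hit
pos 11: 87 → hit
pos 12: 92 → hit
pos 13: 87 → hit
pos 14: 92 → hit
pos 15: 80 → fault, evict 99, frames [97, 81, 87, 92, 80]
At position 15, page 99 is evicted.

99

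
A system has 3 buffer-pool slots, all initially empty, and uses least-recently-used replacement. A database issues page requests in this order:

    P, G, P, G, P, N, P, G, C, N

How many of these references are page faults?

5

P -> fault, frames {P}
G -> fault, frames {P,G}
P -> hit
G -> hit
P -> hit
N -> fault, frames {G,P,N}
P -> hit
G -> hit
C -> fault, evict N, frames {P,G,C}
N -> fault, evict P, frames {G,C,N}
Page faults: 5.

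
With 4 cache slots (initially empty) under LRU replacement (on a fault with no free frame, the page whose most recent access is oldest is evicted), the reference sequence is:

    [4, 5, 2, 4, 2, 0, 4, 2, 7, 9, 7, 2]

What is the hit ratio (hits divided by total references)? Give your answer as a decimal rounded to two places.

4: miss, frames (4)
5: miss, frames (4 5)
2: miss, frames (4 5 2)
4: hit
2: hit
0: miss, frames (5 4 2 0)
4: hit
2: hit
7: miss, evict 5, frames (0 4 2 7)
9: miss, evict 0, frames (4 2 7 9)
7: hit
2: hit
Hits: 6 of 12 references → 6/12 = 0.5000.

0.50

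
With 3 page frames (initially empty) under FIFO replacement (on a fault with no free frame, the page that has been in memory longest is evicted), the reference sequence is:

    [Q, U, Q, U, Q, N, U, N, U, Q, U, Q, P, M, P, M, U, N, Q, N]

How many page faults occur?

Q -> miss, frames (Q)
U -> miss, frames (Q U)
Q -> hit
U -> hit
Q -> hit
N -> miss, frames (Q U N)
U -> hit
N -> hit
U -> hit
Q -> hit
U -> hit
Q -> hit
P -> miss, evict Q, frames (U N P)
M -> miss, evict U, frames (N P M)
P -> hit
M -> hit
U -> miss, evict N, frames (P M U)
N -> miss, evict P, frames (M U N)
Q -> miss, evict M, frames (U N Q)
N -> hit
Page faults: 8.

8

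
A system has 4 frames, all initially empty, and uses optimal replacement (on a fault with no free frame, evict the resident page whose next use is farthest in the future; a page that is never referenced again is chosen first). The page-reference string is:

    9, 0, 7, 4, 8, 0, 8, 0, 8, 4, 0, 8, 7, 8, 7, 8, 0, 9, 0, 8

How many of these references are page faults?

9 → miss, frames {9}
0 → miss, frames {9,0}
7 → miss, frames {9,0,7}
4 → miss, frames {9,0,7,4}
8 → miss, evict 9, frames {0,7,4,8}
0 → hit
8 → hit
0 → hit
8 → hit
4 → hit
0 → hit
8 → hit
7 → hit
8 → hit
7 → hit
8 → hit
0 → hit
9 → miss, evict 4, frames {0,7,8,9}
0 → hit
8 → hit
Page faults: 6.

6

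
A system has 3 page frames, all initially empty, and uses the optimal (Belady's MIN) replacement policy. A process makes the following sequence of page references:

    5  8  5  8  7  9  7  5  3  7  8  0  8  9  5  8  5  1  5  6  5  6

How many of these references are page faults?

5: miss, frames {5}
8: miss, frames {5,8}
5: hit
8: hit
7: miss, frames {5,8,7}
9: miss, evict 8, frames {5,7,9}
7: hit
5: hit
3: miss, evict 5, frames {7,9,3}
7: hit
8: miss, evict 3, frames {7,9,8}
0: miss, evict 7, frames {9,8,0}
8: hit
9: hit
5: miss, evict 0, frames {9,8,5}
8: hit
5: hit
1: miss, evict 8, frames {9,5,1}
5: hit
6: miss, evict 1, frames {9,5,6}
5: hit
6: hit
Page faults: 10.

10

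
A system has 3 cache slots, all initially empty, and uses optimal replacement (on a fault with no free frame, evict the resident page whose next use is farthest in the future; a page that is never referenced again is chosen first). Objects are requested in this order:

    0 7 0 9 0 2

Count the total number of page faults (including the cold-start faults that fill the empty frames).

0 -> fault, frames (0)
7 -> fault, frames (0 7)
0 -> hit
9 -> fault, frames (0 7 9)
0 -> hit
2 -> fault, evict 9, frames (0 7 2)
Page faults: 4.

4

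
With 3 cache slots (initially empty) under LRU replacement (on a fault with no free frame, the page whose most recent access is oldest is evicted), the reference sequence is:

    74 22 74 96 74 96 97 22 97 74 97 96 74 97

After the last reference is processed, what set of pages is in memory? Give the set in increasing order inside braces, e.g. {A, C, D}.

{74, 96, 97}

74 -> fault, frames [74]
22 -> fault, frames [74, 22]
74 -> hit
96 -> fault, frames [22, 74, 96]
74 -> hit
96 -> hit
97 -> fault, evict 22, frames [74, 96, 97]
22 -> fault, evict 74, frames [96, 97, 22]
97 -> hit
74 -> fault, evict 96, frames [22, 97, 74]
97 -> hit
96 -> fault, evict 22, frames [74, 97, 96]
74 -> hit
97 -> hit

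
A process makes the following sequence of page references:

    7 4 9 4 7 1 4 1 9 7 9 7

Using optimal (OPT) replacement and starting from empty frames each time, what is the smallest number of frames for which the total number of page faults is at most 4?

f=1: 12 faults
f=2: 7 faults
f=3: 5 faults
f=4: 4 faults
Smallest f with faults ≤ 4 is 4.

4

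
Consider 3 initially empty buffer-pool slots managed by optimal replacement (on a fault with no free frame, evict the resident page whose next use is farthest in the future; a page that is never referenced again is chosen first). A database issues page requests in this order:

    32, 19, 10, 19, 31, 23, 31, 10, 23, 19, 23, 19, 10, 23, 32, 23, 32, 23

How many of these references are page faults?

7

32 → miss, frames {32}
19 → miss, frames {32,19}
10 → miss, frames {32,19,10}
19 → hit
31 → miss, evict 32, frames {19,10,31}
23 → miss, evict 19, frames {10,31,23}
31 → hit
10 → hit
23 → hit
19 → miss, evict 31, frames {10,23,19}
23 → hit
19 → hit
10 → hit
23 → hit
32 → miss, evict 19, frames {10,23,32}
23 → hit
32 → hit
23 → hit
Page faults: 7.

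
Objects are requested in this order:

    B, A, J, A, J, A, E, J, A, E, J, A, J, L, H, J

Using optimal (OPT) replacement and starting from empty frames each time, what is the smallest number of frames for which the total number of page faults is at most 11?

2

f=1: 16 faults
f=2: 8 faults
f=3: 6 faults
f=4: 6 faults
f=5: 6 faults
f=6: 6 faults
Smallest f with faults ≤ 11 is 2.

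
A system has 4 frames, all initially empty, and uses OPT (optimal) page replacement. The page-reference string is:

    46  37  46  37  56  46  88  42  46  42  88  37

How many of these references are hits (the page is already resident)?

46: miss, frames (46)
37: miss, frames (46 37)
46: hit
37: hit
56: miss, frames (46 37 56)
46: hit
88: miss, frames (46 37 56 88)
42: miss, evict 56, frames (46 37 88 42)
46: hit
42: hit
88: hit
37: hit
Hits: 7.

7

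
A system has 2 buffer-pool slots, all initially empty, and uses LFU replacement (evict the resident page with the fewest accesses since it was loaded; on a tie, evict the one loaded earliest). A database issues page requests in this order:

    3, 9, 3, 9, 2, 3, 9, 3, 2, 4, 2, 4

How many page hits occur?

3 -> miss, frames {3}
9 -> miss, frames {3,9}
3 -> hit
9 -> hit
2 -> miss, evict 3, frames {9,2}
3 -> miss, evict 2, frames {9,3}
9 -> hit
3 -> hit
2 -> miss, evict 3, frames {9,2}
4 -> miss, evict 2, frames {9,4}
2 -> miss, evict 4, frames {9,2}
4 -> miss, evict 2, frames {9,4}
Hits: 4.

4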